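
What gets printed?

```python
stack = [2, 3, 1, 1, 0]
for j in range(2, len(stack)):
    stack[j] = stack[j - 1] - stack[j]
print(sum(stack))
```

9

j=2: stack[2] = 3-1 = 2 → [2, 3, 2, 1, 0]
j=3: stack[3] = 2-1 = 1 → [2, 3, 2, 1, 0]
j=4: stack[4] = 1-0 = 1 → [2, 3, 2, 1, 1]
sum = 9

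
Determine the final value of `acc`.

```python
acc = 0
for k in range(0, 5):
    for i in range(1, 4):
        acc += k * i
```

k=0,i=1: acc = 0+0 = 0
k=0,i=2: acc = 0+0 = 0
k=0,i=3: acc = 0+0 = 0
k=1,i=1: acc = 0+1 = 1
k=1,i=2: acc = 1+2 = 3
k=1,i=3: acc = 3+3 = 6
k=2,i=1: acc = 6+2 = 8
k=2,i=2: acc = 8+4 = 12
k=2,i=3: acc = 12+6 = 18
k=3,i=1: acc = 18+3 = 21
k=3,i=2: acc = 21+6 = 27
k=3,i=3: acc = 27+9 = 36
k=4,i=1: acc = 36+4 = 40
k=4,i=2: acc = 40+8 = 48
k=4,i=3: acc = 48+12 = 60

60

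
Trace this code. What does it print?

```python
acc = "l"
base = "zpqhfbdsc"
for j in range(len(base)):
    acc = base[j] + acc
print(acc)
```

j=0: prepend 'z' → 'zl'
j=1: prepend 'p' → 'pzl'
j=2: prepend 'q' → 'qpzl'
j=3: prepend 'h' → 'hqpzl'
j=4: prepend 'f' → 'fhqpzl'
j=5: prepend 'b' → 'bfhqpzl'
j=6: prepend 'd' → 'dbfhqpzl'
j=7: prepend 's' → 'sdbfhqpzl'
j=8: prepend 'c' → 'csdbfhqpzl'

csdbfhqpzl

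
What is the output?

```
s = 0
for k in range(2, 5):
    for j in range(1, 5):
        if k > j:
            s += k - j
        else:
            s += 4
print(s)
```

34

k=2,j=1: 2>1, s = 0+1 = 1
k=2,j=2: not 2>2, s = 1+4 = 5
k=2,j=3: not 2>3, s = 5+4 = 9
k=2,j=4: not 2>4, s = 9+4 = 13
k=3,j=1: 3>1, s = 13+2 = 15
k=3,j=2: 3>2, s = 15+1 = 16
k=3,j=3: not 3>3, s = 16+4 = 20
k=3,j=4: not 3>4, s = 20+4 = 24
k=4,j=1: 4>1, s = 24+3 = 27
k=4,j=2: 4>2, s = 27+2 = 29
k=4,j=3: 4>3, s = 29+1 = 30
k=4,j=4: not 4>4, s = 30+4 = 34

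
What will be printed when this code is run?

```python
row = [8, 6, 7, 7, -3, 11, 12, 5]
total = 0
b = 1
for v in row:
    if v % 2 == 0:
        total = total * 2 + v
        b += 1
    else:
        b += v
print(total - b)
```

v=8: even, total = 0*2+8 = 8; b=2
v=6: even, total = 8*2+6 = 22; b=3
v=7: not even; b=10
v=7: not even; b=17
v=-3: not even; b=14
v=11: not even; b=25
v=12: even, total = 22*2+12 = 56; b=26
v=5: not even; b=31
total-b = 56-31 = 25

25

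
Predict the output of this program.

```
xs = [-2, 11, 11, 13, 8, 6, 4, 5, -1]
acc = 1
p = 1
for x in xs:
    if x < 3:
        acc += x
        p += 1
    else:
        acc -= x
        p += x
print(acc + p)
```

1

x=-2: <3, acc = 1+(-2) = -1; p=2
x=11: not <3, acc = (-1)-11 = -12; p=13
x=11: not <3, acc = (-12)-11 = -23; p=24
x=13: not <3, acc = (-23)-13 = -36; p=37
x=8: not <3, acc = (-36)-8 = -44; p=45
x=6: not <3, acc = (-44)-6 = -50; p=51
x=4: not <3, acc = (-50)-4 = -54; p=55
x=5: not <3, acc = (-54)-5 = -59; p=60
x=-1: <3, acc = (-59)+(-1) = -60; p=61
acc+p = (-60)+61 = 1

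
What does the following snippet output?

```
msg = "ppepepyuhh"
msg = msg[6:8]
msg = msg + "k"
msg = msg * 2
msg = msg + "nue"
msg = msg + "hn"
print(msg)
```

slice [6:8] → 'yu'
+ 'k' → 'yuk'
repeat ×2 → 'yukyuk'
+ 'nue' → 'yukyuknue'
+ 'hn' → 'yukyuknuehn'

yukyuknuehn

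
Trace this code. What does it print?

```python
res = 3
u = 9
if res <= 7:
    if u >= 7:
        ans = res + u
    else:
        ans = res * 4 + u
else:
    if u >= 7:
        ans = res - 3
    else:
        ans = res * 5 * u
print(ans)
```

res=3, u=9
res <= 7 is True; u >= 7 is True
→ ans = res + u = 12

12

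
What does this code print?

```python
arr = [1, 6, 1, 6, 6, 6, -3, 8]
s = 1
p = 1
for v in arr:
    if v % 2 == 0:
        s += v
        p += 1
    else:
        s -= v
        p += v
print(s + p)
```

39

v=1: not even, s = 1-1 = 0; p=2
v=6: even, s = 0+6 = 6; p=3
v=1: not even, s = 6-1 = 5; p=4
v=6: even, s = 5+6 = 11; p=5
v=6: even, s = 11+6 = 17; p=6
v=6: even, s = 17+6 = 23; p=7
v=-3: not even, s = 23-(-3) = 26; p=4
v=8: even, s = 26+8 = 34; p=5
s+p = 34+5 = 39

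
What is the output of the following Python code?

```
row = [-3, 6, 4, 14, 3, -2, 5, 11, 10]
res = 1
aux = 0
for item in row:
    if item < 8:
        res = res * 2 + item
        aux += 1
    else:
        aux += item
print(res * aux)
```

item=-3: <8, res = 1*2+(-3) = -1; aux=1
item=6: <8, res = (-1)*2+6 = 4; aux=2
item=4: <8, res = 4*2+4 = 12; aux=3
item=14: not <8; aux=17
item=3: <8, res = 12*2+3 = 27; aux=18
item=-2: <8, res = 27*2+(-2) = 52; aux=19
item=5: <8, res = 52*2+5 = 109; aux=20
item=11: not <8; aux=31
item=10: not <8; aux=41
res*aux = 109*41 = 4469

4469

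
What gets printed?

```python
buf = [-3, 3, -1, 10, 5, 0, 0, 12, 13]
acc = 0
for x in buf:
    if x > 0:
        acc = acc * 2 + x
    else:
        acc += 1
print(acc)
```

241

x=-3: not >0, acc = 0+1 = 1
x=3: >0, acc = 1*2+3 = 5
x=-1: not >0, acc = 5+1 = 6
x=10: >0, acc = 6*2+10 = 22
x=5: >0, acc = 22*2+5 = 49
x=0: not >0, acc = 49+1 = 50
x=0: not >0, acc = 50+1 = 51
x=12: >0, acc = 51*2+12 = 114
x=13: >0, acc = 114*2+13 = 241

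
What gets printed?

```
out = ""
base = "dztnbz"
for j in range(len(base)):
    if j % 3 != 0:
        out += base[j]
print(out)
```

j=0: skip
j=1: add 'z' → 'z'
j=2: add 't' → 'zt'
j=3: skip
j=4: add 'b' → 'ztb'
j=5: add 'z' → 'ztbz'

ztbz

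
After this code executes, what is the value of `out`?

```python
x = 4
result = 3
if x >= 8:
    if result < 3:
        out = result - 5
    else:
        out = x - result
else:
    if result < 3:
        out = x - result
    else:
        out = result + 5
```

x=4, result=3
x >= 8 is False; result < 3 is False
→ out = result + 5 = 8

8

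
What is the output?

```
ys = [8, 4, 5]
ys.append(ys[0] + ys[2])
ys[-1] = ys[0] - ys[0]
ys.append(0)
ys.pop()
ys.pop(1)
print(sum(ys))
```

append ys[0]+ys[2] = 8+5 = 13 → [8, 4, 5, 13]
ys[-1] = ys[0]-ys[0] = 8-8 = 0 → [8, 4, 5, 0]
append 0 → [8, 4, 5, 0, 0]
pop() removes 0 → [8, 4, 5, 0]
pop(1) removes 4 → [8, 5, 0]
sum = 13

13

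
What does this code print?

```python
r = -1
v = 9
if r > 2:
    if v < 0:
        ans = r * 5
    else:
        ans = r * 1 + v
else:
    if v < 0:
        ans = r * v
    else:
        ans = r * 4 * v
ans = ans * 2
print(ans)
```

-72

r=-1, v=9
r > 2 is False; v < 0 is False
→ ans = r * 4 * v = -36
ans = (-36)*2 = -72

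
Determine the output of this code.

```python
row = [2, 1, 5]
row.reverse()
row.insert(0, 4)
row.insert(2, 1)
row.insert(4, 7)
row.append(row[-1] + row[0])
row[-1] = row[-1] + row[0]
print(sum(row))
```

reverse → [5, 1, 2]
insert 4 at 0 → [4, 5, 1, 2]
insert 1 at 2 → [4, 5, 1, 1, 2]
insert 7 at 4 → [4, 5, 1, 1, 7, 2]
append row[-1]+row[0] = 2+4 = 6 → [4, 5, 1, 1, 7, 2, 6]
row[-1] = row[-1]+row[0] = 6+4 = 10 → [4, 5, 1, 1, 7, 2, 10]
sum = 30

30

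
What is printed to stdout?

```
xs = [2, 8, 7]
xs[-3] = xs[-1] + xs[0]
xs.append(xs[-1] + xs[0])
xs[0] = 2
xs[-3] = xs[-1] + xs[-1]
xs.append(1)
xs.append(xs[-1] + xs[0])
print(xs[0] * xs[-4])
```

14

xs[-3] = xs[-1]+xs[0] = 7+2 = 9 → [9, 8, 7]
append xs[-1]+xs[0] = 7+9 = 16 → [9, 8, 7, 16]
xs[0] = 2 → [2, 8, 7, 16]
xs[-3] = xs[-1]+xs[-1] = 16+16 = 32 → [2, 32, 7, 16]
append 1 → [2, 32, 7, 16, 1]
append xs[-1]+xs[0] = 1+2 = 3 → [2, 32, 7, 16, 1, 3]
xs[0]*xs[-4] = 2*7 = 14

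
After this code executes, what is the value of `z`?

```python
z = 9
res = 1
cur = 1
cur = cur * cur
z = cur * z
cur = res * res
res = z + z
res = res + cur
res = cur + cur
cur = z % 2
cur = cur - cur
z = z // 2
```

cur = 1*1 = 1
z = 1*9 = 9
cur = 1*1 = 1
res = 9+9 = 18
res = 18+1 = 19
res = 1+1 = 2
cur = 9%2 = 1
cur = 1-1 = 0
z = 9//2 = 4

4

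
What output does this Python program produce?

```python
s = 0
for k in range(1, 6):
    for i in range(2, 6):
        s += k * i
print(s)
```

210

k=1,i=2: s = 0+2 = 2
k=1,i=3: s = 2+3 = 5
k=1,i=4: s = 5+4 = 9
k=1,i=5: s = 9+5 = 14
k=2,i=2: s = 14+4 = 18
k=2,i=3: s = 18+6 = 24
k=2,i=4: s = 24+8 = 32
k=2,i=5: s = 32+10 = 42
k=3,i=2: s = 42+6 = 48
k=3,i=3: s = 48+9 = 57
k=3,i=4: s = 57+12 = 69
k=3,i=5: s = 69+15 = 84
k=4,i=2: s = 84+8 = 92
k=4,i=3: s = 92+12 = 104
k=4,i=4: s = 104+16 = 120
k=4,i=5: s = 120+20 = 140
k=5,i=2: s = 140+10 = 150
k=5,i=3: s = 150+15 = 165
k=5,i=4: s = 165+20 = 185
k=5,i=5: s = 185+25 = 210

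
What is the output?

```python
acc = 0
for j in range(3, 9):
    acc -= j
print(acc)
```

j=3: acc = 0-3 = -3
j=4: acc = (-3)-4 = -7
j=5: acc = (-7)-5 = -12
j=6: acc = (-12)-6 = -18
j=7: acc = (-18)-7 = -25
j=8: acc = (-25)-8 = -33

-33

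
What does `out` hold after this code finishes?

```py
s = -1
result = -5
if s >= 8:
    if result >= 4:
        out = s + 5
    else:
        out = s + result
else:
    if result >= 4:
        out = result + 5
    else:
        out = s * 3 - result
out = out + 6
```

8

s=-1, result=-5
s >= 8 is False; result >= 4 is False
→ out = s * 3 - result = 2
out = 2+6 = 8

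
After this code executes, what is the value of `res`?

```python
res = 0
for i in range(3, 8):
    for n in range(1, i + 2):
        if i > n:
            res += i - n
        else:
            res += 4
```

i=3,n=1: 3>1, res = 0+2 = 2
i=3,n=2: 3>2, res = 2+1 = 3
i=3,n=3: not 3>3, res = 3+4 = 7
i=3,n=4: not 3>4, res = 7+4 = 11
i=4,n=1: 4>1, res = 11+3 = 14
i=4,n=2: 4>2, res = 14+2 = 16
i=4,n=3: 4>3, res = 16+1 = 17
i=4,n=4: not 4>4, res = 17+4 = 21
i=4,n=5: not 4>5, res = 21+4 = 25
i=5,n=1: 5>1, res = 25+4 = 29
i=5,n=2: 5>2, res = 29+3 = 32
i=5,n=3: 5>3, res = 32+2 = 34
i=5,n=4: 5>4, res = 34+1 = 35
i=5,n=5: not 5>5, res = 35+4 = 39
i=5,n=6: not 5>6, res = 39+4 = 43
i=6,n=1: 6>1, res = 43+5 = 48
i=6,n=2: 6>2, res = 48+4 = 52
i=6,n=3: 6>3, res = 52+3 = 55
i=6,n=4: 6>4, res = 55+2 = 57
i=6,n=5: 6>5, res = 57+1 = 58
i=6,n=6: not 6>6, res = 58+4 = 62
i=6,n=7: not 6>7, res = 62+4 = 66
i=7,n=1: 7>1, res = 66+6 = 72
i=7,n=2: 7>2, res = 72+5 = 77
i=7,n=3: 7>3, res = 77+4 = 81
i=7,n=4: 7>4, res = 81+3 = 84
i=7,n=5: 7>5, res = 84+2 = 86
i=7,n=6: 7>6, res = 86+1 = 87
i=7,n=7: not 7>7, res = 87+4 = 91
i=7,n=8: not 7>8, res = 91+4 = 95

95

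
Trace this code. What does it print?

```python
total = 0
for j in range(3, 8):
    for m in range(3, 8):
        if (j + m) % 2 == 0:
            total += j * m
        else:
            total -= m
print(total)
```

265

j=3,m=3: even sum, total = 0+9 = 9
j=3,m=4: odd sum, total = 9-4 = 5
j=3,m=5: even sum, total = 5+15 = 20
j=3,m=6: odd sum, total = 20-6 = 14
j=3,m=7: even sum, total = 14+21 = 35
j=4,m=3: odd sum, total = 35-3 = 32
j=4,m=4: even sum, total = 32+16 = 48
j=4,m=5: odd sum, total = 48-5 = 43
j=4,m=6: even sum, total = 43+24 = 67
j=4,m=7: odd sum, total = 67-7 = 60
j=5,m=3: even sum, total = 60+15 = 75
j=5,m=4: odd sum, total = 75-4 = 71
j=5,m=5: even sum, total = 71+25 = 96
j=5,m=6: odd sum, total = 96-6 = 90
j=5,m=7: even sum, total = 90+35 = 125
j=6,m=3: odd sum, total = 125-3 = 122
j=6,m=4: even sum, total = 122+24 = 146
j=6,m=5: odd sum, total = 146-5 = 141
j=6,m=6: even sum, total = 141+36 = 177
j=6,m=7: odd sum, total = 177-7 = 170
j=7,m=3: even sum, total = 170+21 = 191
j=7,m=4: odd sum, total = 191-4 = 187
j=7,m=5: even sum, total = 187+35 = 222
j=7,m=6: odd sum, total = 222-6 = 216
j=7,m=7: even sum, total = 216+49 = 265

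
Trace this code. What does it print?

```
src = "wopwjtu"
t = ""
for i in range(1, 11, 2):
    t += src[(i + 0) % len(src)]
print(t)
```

owtwp

i=1: add src[1]='o' → 'o'
i=3: add src[3]='w' → 'ow'
i=5: add src[5]='t' → 'owt'
i=7: add src[0]='w' → 'owtw'
i=9: add src[2]='p' → 'owtwp'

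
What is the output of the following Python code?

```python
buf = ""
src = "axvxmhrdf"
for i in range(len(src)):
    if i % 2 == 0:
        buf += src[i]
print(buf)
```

i=0: add 'a' → 'a'
i=1: skip
i=2: add 'v' → 'av'
i=3: skip
i=4: add 'm' → 'avm'
i=5: skip
i=6: add 'r' → 'avmr'
i=7: skip
i=8: add 'f' → 'avmrf'

avmrf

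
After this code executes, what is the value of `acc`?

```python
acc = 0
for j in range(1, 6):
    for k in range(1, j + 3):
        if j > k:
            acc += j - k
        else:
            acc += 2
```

50

j=1,k=1: not 1>1, acc = 0+2 = 2
j=1,k=2: not 1>2, acc = 2+2 = 4
j=1,k=3: not 1>3, acc = 4+2 = 6
j=2,k=1: 2>1, acc = 6+1 = 7
j=2,k=2: not 2>2, acc = 7+2 = 9
j=2,k=3: not 2>3, acc = 9+2 = 11
j=2,k=4: not 2>4, acc = 11+2 = 13
j=3,k=1: 3>1, acc = 13+2 = 15
j=3,k=2: 3>2, acc = 15+1 = 16
j=3,k=3: not 3>3, acc = 16+2 = 18
j=3,k=4: not 3>4, acc = 18+2 = 20
j=3,k=5: not 3>5, acc = 20+2 = 22
j=4,k=1: 4>1, acc = 22+3 = 25
j=4,k=2: 4>2, acc = 25+2 = 27
j=4,k=3: 4>3, acc = 27+1 = 28
j=4,k=4: not 4>4, acc = 28+2 = 30
j=4,k=5: not 4>5, acc = 30+2 = 32
j=4,k=6: not 4>6, acc = 32+2 = 34
j=5,k=1: 5>1, acc = 34+4 = 38
j=5,k=2: 5>2, acc = 38+3 = 41
j=5,k=3: 5>3, acc = 41+2 = 43
j=5,k=4: 5>4, acc = 43+1 = 44
j=5,k=5: not 5>5, acc = 44+2 = 46
j=5,k=6: not 5>6, acc = 46+2 = 48
j=5,k=7: not 5>7, acc = 48+2 = 50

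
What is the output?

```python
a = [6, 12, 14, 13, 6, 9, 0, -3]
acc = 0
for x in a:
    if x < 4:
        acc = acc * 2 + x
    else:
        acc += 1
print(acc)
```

21

x=6: not <4, acc = 0+1 = 1
x=12: not <4, acc = 1+1 = 2
x=14: not <4, acc = 2+1 = 3
x=13: not <4, acc = 3+1 = 4
x=6: not <4, acc = 4+1 = 5
x=9: not <4, acc = 5+1 = 6
x=0: <4, acc = 6*2+0 = 12
x=-3: <4, acc = 12*2+(-3) = 21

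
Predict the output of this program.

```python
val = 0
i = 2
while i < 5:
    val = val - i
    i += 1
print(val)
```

i=2: val = 0-2 = -2
i=3: val = (-2)-3 = -5
i=4: val = (-5)-4 = -9

-9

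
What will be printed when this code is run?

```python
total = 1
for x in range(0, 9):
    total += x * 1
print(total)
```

x=0: total = 1+0*1 = 1
x=1: total = 1+1*1 = 2
x=2: total = 2+2*1 = 4
x=3: total = 4+3*1 = 7
x=4: total = 7+4*1 = 11
x=5: total = 11+5*1 = 16
x=6: total = 16+6*1 = 22
x=7: total = 22+7*1 = 29
x=8: total = 29+8*1 = 37

37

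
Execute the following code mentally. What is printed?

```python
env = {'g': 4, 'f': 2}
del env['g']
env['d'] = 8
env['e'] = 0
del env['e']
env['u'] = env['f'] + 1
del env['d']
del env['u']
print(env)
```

del 'g' → {'f': 2}
env['d'] = 8 → {'f': 2, 'd': 8}
env['e'] = 0 → {'f': 2, 'd': 8, 'e': 0}
del 'e' → {'f': 2, 'd': 8}
env['u'] = env['f']+1 = 3 → {'f': 2, 'd': 8, 'u': 3}
del 'd' → {'f': 2, 'u': 3}
del 'u' → {'f': 2}

{'f': 2}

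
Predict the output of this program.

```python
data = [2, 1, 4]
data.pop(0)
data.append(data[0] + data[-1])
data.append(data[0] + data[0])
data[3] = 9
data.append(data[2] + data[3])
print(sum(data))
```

33

pop(0) removes 2 → [1, 4]
append data[0]+data[-1] = 1+4 = 5 → [1, 4, 5]
append data[0]+data[0] = 1+1 = 2 → [1, 4, 5, 2]
data[3] = 9 → [1, 4, 5, 9]
append data[2]+data[3] = 5+9 = 14 → [1, 4, 5, 9, 14]
sum = 33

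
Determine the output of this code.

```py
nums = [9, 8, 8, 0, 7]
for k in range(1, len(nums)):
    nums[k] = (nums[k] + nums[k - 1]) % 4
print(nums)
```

[9, 1, 1, 1, 0]

k=1: nums[1] = (8+9)%4 = 1 → [9, 1, 8, 0, 7]
k=2: nums[2] = (8+1)%4 = 1 → [9, 1, 1, 0, 7]
k=3: nums[3] = (0+1)%4 = 1 → [9, 1, 1, 1, 7]
k=4: nums[4] = (7+1)%4 = 0 → [9, 1, 1, 1, 0]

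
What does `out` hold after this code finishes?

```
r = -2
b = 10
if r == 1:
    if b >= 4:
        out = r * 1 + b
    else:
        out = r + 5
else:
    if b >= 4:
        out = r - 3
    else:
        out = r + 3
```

r=-2, b=10
r == 1 is False; b >= 4 is True
→ out = r - 3 = -5

-5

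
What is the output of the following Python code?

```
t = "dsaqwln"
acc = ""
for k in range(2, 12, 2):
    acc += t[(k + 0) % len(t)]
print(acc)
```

awnsq

k=2: add t[2]='a' → 'a'
k=4: add t[4]='w' → 'aw'
k=6: add t[6]='n' → 'awn'
k=8: add t[1]='s' → 'awns'
k=10: add t[3]='q' → 'awnsq'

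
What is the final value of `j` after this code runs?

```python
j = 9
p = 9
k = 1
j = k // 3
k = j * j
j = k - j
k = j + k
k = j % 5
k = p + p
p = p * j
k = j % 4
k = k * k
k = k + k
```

j = 1//3 = 0
k = 0*0 = 0
j = 0-0 = 0
k = 0+0 = 0
k = 0%5 = 0
k = 9+9 = 18
p = 9*0 = 0
k = 0%4 = 0
k = 0*0 = 0
k = 0+0 = 0

0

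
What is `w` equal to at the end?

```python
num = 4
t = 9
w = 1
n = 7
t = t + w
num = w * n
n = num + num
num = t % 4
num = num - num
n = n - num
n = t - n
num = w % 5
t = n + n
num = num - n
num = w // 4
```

1

t = 9+1 = 10
num = 1*7 = 7
n = 7+7 = 14
num = 10%4 = 2
num = 2-2 = 0
n = 14-0 = 14
n = 10-14 = -4
num = 1%5 = 1
t = (-4)+(-4) = -8
num = 1-(-4) = 5
num = 1//4 = 0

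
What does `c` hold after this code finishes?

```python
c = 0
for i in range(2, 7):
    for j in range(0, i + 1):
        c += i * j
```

i=2,j=0: c = 0+0 = 0
i=2,j=1: c = 0+2 = 2
i=2,j=2: c = 2+4 = 6
i=3,j=0: c = 6+0 = 6
i=3,j=1: c = 6+3 = 9
i=3,j=2: c = 9+6 = 15
i=3,j=3: c = 15+9 = 24
i=4,j=0: c = 24+0 = 24
i=4,j=1: c = 24+4 = 28
i=4,j=2: c = 28+8 = 36
i=4,j=3: c = 36+12 = 48
i=4,j=4: c = 48+16 = 64
i=5,j=0: c = 64+0 = 64
i=5,j=1: c = 64+5 = 69
i=5,j=2: c = 69+10 = 79
i=5,j=3: c = 79+15 = 94
i=5,j=4: c = 94+20 = 114
i=5,j=5: c = 114+25 = 139
i=6,j=0: c = 139+0 = 139
i=6,j=1: c = 139+6 = 145
i=6,j=2: c = 145+12 = 157
i=6,j=3: c = 157+18 = 175
i=6,j=4: c = 175+24 = 199
i=6,j=5: c = 199+30 = 229
i=6,j=6: c = 229+36 = 265

265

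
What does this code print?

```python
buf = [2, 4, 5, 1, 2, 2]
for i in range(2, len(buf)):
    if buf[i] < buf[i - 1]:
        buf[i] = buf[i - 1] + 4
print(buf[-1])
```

i=2: 5>=4, unchanged → [2, 4, 5, 1, 2, 2]
i=3: 1<5, buf[3] = 5+4 = 9 → [2, 4, 5, 9, 2, 2]
i=4: 2<9, buf[4] = 9+4 = 13 → [2, 4, 5, 9, 13, 2]
i=5: 2<13, buf[5] = 13+4 = 17 → [2, 4, 5, 9, 13, 17]

17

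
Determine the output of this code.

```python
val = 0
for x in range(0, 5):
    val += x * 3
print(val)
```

x=0: val = 0+0*3 = 0
x=1: val = 0+1*3 = 3
x=2: val = 3+2*3 = 9
x=3: val = 9+3*3 = 18
x=4: val = 18+4*3 = 30

30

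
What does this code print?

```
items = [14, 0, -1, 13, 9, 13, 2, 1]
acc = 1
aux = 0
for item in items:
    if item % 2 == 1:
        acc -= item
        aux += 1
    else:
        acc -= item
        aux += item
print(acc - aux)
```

-71

item=14: not odd, acc = 1-14 = -13; aux=14
item=0: not odd, acc = (-13)-0 = -13; aux=14
item=-1: odd, acc = (-13)-(-1) = -12; aux=15
item=13: odd, acc = (-12)-13 = -25; aux=16
item=9: odd, acc = (-25)-9 = -34; aux=17
item=13: odd, acc = (-34)-13 = -47; aux=18
item=2: not odd, acc = (-47)-2 = -49; aux=20
item=1: odd, acc = (-49)-1 = -50; aux=21
acc-aux = (-50)-21 = -71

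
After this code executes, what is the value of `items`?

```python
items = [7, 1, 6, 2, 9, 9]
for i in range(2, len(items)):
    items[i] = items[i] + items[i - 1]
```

[7, 1, 7, 9, 18, 27]

i=2: items[2] = 6+1 = 7 → [7, 1, 7, 2, 9, 9]
i=3: items[3] = 2+7 = 9 → [7, 1, 7, 9, 9, 9]
i=4: items[4] = 9+9 = 18 → [7, 1, 7, 9, 18, 9]
i=5: items[5] = 9+18 = 27 → [7, 1, 7, 9, 18, 27]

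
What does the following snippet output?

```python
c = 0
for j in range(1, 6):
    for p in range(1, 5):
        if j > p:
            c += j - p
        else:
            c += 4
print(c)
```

j=1,p=1: not 1>1, c = 0+4 = 4
j=1,p=2: not 1>2, c = 4+4 = 8
j=1,p=3: not 1>3, c = 8+4 = 12
j=1,p=4: not 1>4, c = 12+4 = 16
j=2,p=1: 2>1, c = 16+1 = 17
j=2,p=2: not 2>2, c = 17+4 = 21
j=2,p=3: not 2>3, c = 21+4 = 25
j=2,p=4: not 2>4, c = 25+4 = 29
j=3,p=1: 3>1, c = 29+2 = 31
j=3,p=2: 3>2, c = 31+1 = 32
j=3,p=3: not 3>3, c = 32+4 = 36
j=3,p=4: not 3>4, c = 36+4 = 40
j=4,p=1: 4>1, c = 40+3 = 43
j=4,p=2: 4>2, c = 43+2 = 45
j=4,p=3: 4>3, c = 45+1 = 46
j=4,p=4: not 4>4, c = 46+4 = 50
j=5,p=1: 5>1, c = 50+4 = 54
j=5,p=2: 5>2, c = 54+3 = 57
j=5,p=3: 5>3, c = 57+2 = 59
j=5,p=4: 5>4, c = 59+1 = 60

60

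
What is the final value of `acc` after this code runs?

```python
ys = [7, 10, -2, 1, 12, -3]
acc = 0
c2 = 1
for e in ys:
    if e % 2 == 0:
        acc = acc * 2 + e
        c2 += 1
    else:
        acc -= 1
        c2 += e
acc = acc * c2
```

e=7: not even, acc = 0-1 = -1; c2=8
e=10: even, acc = (-1)*2+10 = 8; c2=9
e=-2: even, acc = 8*2+(-2) = 14; c2=10
e=1: not even, acc = 14-1 = 13; c2=11
e=12: even, acc = 13*2+12 = 38; c2=12
e=-3: not even, acc = 38-1 = 37; c2=9
acc*c2 = 37*9 = 333

333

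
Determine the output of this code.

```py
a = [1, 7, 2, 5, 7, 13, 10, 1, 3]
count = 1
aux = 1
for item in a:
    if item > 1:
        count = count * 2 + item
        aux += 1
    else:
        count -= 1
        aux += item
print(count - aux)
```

item=1: not >1, count = 1-1 = 0; aux=2
item=7: >1, count = 0*2+7 = 7; aux=3
item=2: >1, count = 7*2+2 = 16; aux=4
item=5: >1, count = 16*2+5 = 37; aux=5
item=7: >1, count = 37*2+7 = 81; aux=6
item=13: >1, count = 81*2+13 = 175; aux=7
item=10: >1, count = 175*2+10 = 360; aux=8
item=1: not >1, count = 360-1 = 359; aux=9
item=3: >1, count = 359*2+3 = 721; aux=10
count-aux = 721-10 = 711

711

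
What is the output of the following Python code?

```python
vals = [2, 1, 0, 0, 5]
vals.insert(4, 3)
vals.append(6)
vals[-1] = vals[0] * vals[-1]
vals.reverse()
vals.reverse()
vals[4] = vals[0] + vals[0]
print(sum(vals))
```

24

insert 3 at 4 → [2, 1, 0, 0, 3, 5]
append 6 → [2, 1, 0, 0, 3, 5, 6]
vals[-1] = vals[0]*vals[-1] = 2*6 = 12 → [2, 1, 0, 0, 3, 5, 12]
reverse → [12, 5, 3, 0, 0, 1, 2]
reverse → [2, 1, 0, 0, 3, 5, 12]
vals[4] = vals[0]+vals[0] = 2+2 = 4 → [2, 1, 0, 0, 4, 5, 12]
sum = 24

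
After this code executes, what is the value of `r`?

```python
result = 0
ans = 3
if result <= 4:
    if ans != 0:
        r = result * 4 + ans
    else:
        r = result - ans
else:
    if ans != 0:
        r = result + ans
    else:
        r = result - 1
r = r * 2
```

6

result=0, ans=3
result <= 4 is True; ans != 0 is True
→ r = result * 4 + ans = 3
r = 3*2 = 6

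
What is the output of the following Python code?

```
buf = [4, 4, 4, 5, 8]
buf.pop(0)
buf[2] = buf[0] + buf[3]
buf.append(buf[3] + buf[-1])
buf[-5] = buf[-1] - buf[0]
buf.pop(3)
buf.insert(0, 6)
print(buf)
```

pop(0) removes 4 → [4, 4, 5, 8]
buf[2] = buf[0]+buf[3] = 4+8 = 12 → [4, 4, 12, 8]
append buf[3]+buf[-1] = 8+8 = 16 → [4, 4, 12, 8, 16]
buf[-5] = buf[-1]-buf[0] = 16-4 = 12 → [12, 4, 12, 8, 16]
pop(3) removes 8 → [12, 4, 12, 16]
insert 6 at 0 → [6, 12, 4, 12, 16]

[6, 12, 4, 12, 16]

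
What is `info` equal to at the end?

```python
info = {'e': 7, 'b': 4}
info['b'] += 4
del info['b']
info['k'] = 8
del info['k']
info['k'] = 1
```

info['b'] = 4+4 = 8 → {'e': 7, 'b': 8}
del 'b' → {'e': 7}
info['k'] = 8 → {'e': 7, 'k': 8}
del 'k' → {'e': 7}
info['k'] = 1 → {'e': 7, 'k': 1}

{'e': 7, 'k': 1}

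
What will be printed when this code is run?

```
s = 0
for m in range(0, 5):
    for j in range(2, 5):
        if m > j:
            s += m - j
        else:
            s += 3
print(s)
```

m=0,j=2: not 0>2, s = 0+3 = 3
m=0,j=3: not 0>3, s = 3+3 = 6
m=0,j=4: not 0>4, s = 6+3 = 9
m=1,j=2: not 1>2, s = 9+3 = 12
m=1,j=3: not 1>3, s = 12+3 = 15
m=1,j=4: not 1>4, s = 15+3 = 18
m=2,j=2: not 2>2, s = 18+3 = 21
m=2,j=3: not 2>3, s = 21+3 = 24
m=2,j=4: not 2>4, s = 24+3 = 27
m=3,j=2: 3>2, s = 27+1 = 28
m=3,j=3: not 3>3, s = 28+3 = 31
m=3,j=4: not 3>4, s = 31+3 = 34
m=4,j=2: 4>2, s = 34+2 = 36
m=4,j=3: 4>3, s = 36+1 = 37
m=4,j=4: not 4>4, s = 37+3 = 40

40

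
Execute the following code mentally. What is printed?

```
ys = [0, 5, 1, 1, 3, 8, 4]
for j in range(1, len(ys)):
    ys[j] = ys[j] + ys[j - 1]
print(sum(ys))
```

j=1: ys[1] = 5+0 = 5 → [0, 5, 1, 1, 3, 8, 4]
j=2: ys[2] = 1+5 = 6 → [0, 5, 6, 1, 3, 8, 4]
j=3: ys[3] = 1+6 = 7 → [0, 5, 6, 7, 3, 8, 4]
j=4: ys[4] = 3+7 = 10 → [0, 5, 6, 7, 10, 8, 4]
j=5: ys[5] = 8+10 = 18 → [0, 5, 6, 7, 10, 18, 4]
j=6: ys[6] = 4+18 = 22 → [0, 5, 6, 7, 10, 18, 22]
sum = 68

68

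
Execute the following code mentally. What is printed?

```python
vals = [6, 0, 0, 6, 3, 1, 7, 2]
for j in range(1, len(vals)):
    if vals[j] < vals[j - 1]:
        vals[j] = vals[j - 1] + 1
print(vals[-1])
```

13

j=1: 0<6, vals[1] = 6+1 = 7 → [6, 7, 0, 6, 3, 1, 7, 2]
j=2: 0<7, vals[2] = 7+1 = 8 → [6, 7, 8, 6, 3, 1, 7, 2]
j=3: 6<8, vals[3] = 8+1 = 9 → [6, 7, 8, 9, 3, 1, 7, 2]
j=4: 3<9, vals[4] = 9+1 = 10 → [6, 7, 8, 9, 10, 1, 7, 2]
j=5: 1<10, vals[5] = 10+1 = 11 → [6, 7, 8, 9, 10, 11, 7, 2]
j=6: 7<11, vals[6] = 11+1 = 12 → [6, 7, 8, 9, 10, 11, 12, 2]
j=7: 2<12, vals[7] = 12+1 = 13 → [6, 7, 8, 9, 10, 11, 12, 13]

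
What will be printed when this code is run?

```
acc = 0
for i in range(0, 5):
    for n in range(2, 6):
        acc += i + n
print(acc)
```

110

i=0,n=2: acc = 0+2 = 2
i=0,n=3: acc = 2+3 = 5
i=0,n=4: acc = 5+4 = 9
i=0,n=5: acc = 9+5 = 14
i=1,n=2: acc = 14+3 = 17
i=1,n=3: acc = 17+4 = 21
i=1,n=4: acc = 21+5 = 26
i=1,n=5: acc = 26+6 = 32
i=2,n=2: acc = 32+4 = 36
i=2,n=3: acc = 36+5 = 41
i=2,n=4: acc = 41+6 = 47
i=2,n=5: acc = 47+7 = 54
i=3,n=2: acc = 54+5 = 59
i=3,n=3: acc = 59+6 = 65
i=3,n=4: acc = 65+7 = 72
i=3,n=5: acc = 72+8 = 80
i=4,n=2: acc = 80+6 = 86
i=4,n=3: acc = 86+7 = 93
i=4,n=4: acc = 93+8 = 101
i=4,n=5: acc = 101+9 = 110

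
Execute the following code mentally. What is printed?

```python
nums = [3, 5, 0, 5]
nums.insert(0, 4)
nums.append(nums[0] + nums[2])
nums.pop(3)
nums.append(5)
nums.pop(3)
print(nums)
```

insert 4 at 0 → [4, 3, 5, 0, 5]
append nums[0]+nums[2] = 4+5 = 9 → [4, 3, 5, 0, 5, 9]
pop(3) removes 0 → [4, 3, 5, 5, 9]
append 5 → [4, 3, 5, 5, 9, 5]
pop(3) removes 5 → [4, 3, 5, 9, 5]

[4, 3, 5, 9, 5]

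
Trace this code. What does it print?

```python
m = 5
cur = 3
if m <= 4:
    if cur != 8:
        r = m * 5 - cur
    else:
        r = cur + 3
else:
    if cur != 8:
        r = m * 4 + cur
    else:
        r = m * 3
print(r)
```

23

m=5, cur=3
m <= 4 is False; cur != 8 is True
→ r = m * 4 + cur = 23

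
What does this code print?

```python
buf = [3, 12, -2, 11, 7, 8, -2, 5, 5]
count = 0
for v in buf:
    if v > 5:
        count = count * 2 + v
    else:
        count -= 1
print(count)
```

135

v=3: not >5, count = 0-1 = -1
v=12: >5, count = (-1)*2+12 = 10
v=-2: not >5, count = 10-1 = 9
v=11: >5, count = 9*2+11 = 29
v=7: >5, count = 29*2+7 = 65
v=8: >5, count = 65*2+8 = 138
v=-2: not >5, count = 138-1 = 137
v=5: not >5, count = 137-1 = 136
v=5: not >5, count = 136-1 = 135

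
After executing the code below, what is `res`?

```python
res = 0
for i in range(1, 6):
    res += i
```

i=1: res = 0+1 = 1
i=2: res = 1+2 = 3
i=3: res = 3+3 = 6
i=4: res = 6+4 = 10
i=5: res = 10+5 = 15

15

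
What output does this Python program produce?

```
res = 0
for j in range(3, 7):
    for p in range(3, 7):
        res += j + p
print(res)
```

144

j=3,p=3: res = 0+6 = 6
j=3,p=4: res = 6+7 = 13
j=3,p=5: res = 13+8 = 21
j=3,p=6: res = 21+9 = 30
j=4,p=3: res = 30+7 = 37
j=4,p=4: res = 37+8 = 45
j=4,p=5: res = 45+9 = 54
j=4,p=6: res = 54+10 = 64
j=5,p=3: res = 64+8 = 72
j=5,p=4: res = 72+9 = 81
j=5,p=5: res = 81+10 = 91
j=5,p=6: res = 91+11 = 102
j=6,p=3: res = 102+9 = 111
j=6,p=4: res = 111+10 = 121
j=6,p=5: res = 121+11 = 132
j=6,p=6: res = 132+12 = 144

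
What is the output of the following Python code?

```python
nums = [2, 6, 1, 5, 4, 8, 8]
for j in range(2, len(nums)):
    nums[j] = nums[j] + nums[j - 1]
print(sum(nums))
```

99

j=2: nums[2] = 1+6 = 7 → [2, 6, 7, 5, 4, 8, 8]
j=3: nums[3] = 5+7 = 12 → [2, 6, 7, 12, 4, 8, 8]
j=4: nums[4] = 4+12 = 16 → [2, 6, 7, 12, 16, 8, 8]
j=5: nums[5] = 8+16 = 24 → [2, 6, 7, 12, 16, 24, 8]
j=6: nums[6] = 8+24 = 32 → [2, 6, 7, 12, 16, 24, 32]
sum = 99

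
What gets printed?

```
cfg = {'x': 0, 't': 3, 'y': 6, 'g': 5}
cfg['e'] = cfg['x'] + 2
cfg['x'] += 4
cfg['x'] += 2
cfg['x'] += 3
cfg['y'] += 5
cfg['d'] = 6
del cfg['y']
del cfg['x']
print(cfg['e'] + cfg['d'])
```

cfg['e'] = cfg['x']+2 = 2 → {'x': 0, 't': 3, 'y': 6, 'g': 5, 'e': 2}
cfg['x'] = 0+4 = 4 → {'x': 4, 't': 3, 'y': 6, 'g': 5, 'e': 2}
cfg['x'] = 4+2 = 6 → {'x': 6, 't': 3, 'y': 6, 'g': 5, 'e': 2}
cfg['x'] = 6+3 = 9 → {'x': 9, 't': 3, 'y': 6, 'g': 5, 'e': 2}
cfg['y'] = 6+5 = 11 → {'x': 9, 't': 3, 'y': 11, 'g': 5, 'e': 2}
cfg['d'] = 6 → {'x': 9, 't': 3, 'y': 11, 'g': 5, 'e': 2, 'd': 6}
del 'y' → {'x': 9, 't': 3, 'g': 5, 'e': 2, 'd': 6}
del 'x' → {'t': 3, 'g': 5, 'e': 2, 'd': 6}
cfg['e']+cfg['d'] = 2+6 = 8

8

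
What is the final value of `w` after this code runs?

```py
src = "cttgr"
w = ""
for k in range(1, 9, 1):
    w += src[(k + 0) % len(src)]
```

k=1: add src[1]='t' → 't'
k=2: add src[2]='t' → 'tt'
k=3: add src[3]='g' → 'ttg'
k=4: add src[4]='r' → 'ttgr'
k=5: add src[0]='c' → 'ttgrc'
k=6: add src[1]='t' → 'ttgrct'
k=7: add src[2]='t' → 'ttgrctt'
k=8: add src[3]='g' → 'ttgrcttg'

'ttgrcttg'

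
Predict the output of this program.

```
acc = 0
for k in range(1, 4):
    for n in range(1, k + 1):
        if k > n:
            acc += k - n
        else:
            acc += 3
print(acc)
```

13

k=1,n=1: not 1>1, acc = 0+3 = 3
k=2,n=1: 2>1, acc = 3+1 = 4
k=2,n=2: not 2>2, acc = 4+3 = 7
k=3,n=1: 3>1, acc = 7+2 = 9
k=3,n=2: 3>2, acc = 9+1 = 10
k=3,n=3: not 3>3, acc = 10+3 = 13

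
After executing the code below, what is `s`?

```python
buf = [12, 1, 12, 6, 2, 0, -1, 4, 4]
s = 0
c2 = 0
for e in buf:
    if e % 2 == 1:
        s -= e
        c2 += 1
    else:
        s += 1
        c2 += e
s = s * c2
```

e=12: not odd, s = 0+1 = 1; c2=12
e=1: odd, s = 1-1 = 0; c2=13
e=12: not odd, s = 0+1 = 1; c2=25
e=6: not odd, s = 1+1 = 2; c2=31
e=2: not odd, s = 2+1 = 3; c2=33
e=0: not odd, s = 3+1 = 4; c2=33
e=-1: odd, s = 4-(-1) = 5; c2=34
e=4: not odd, s = 5+1 = 6; c2=38
e=4: not odd, s = 6+1 = 7; c2=42
s*c2 = 7*42 = 294

294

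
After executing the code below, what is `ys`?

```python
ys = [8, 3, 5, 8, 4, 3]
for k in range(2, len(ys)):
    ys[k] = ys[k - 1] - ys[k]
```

[8, 3, -2, -10, -14, -17]

k=2: ys[2] = 3-5 = -2 → [8, 3, -2, 8, 4, 3]
k=3: ys[3] = (-2)-8 = -10 → [8, 3, -2, -10, 4, 3]
k=4: ys[4] = (-10)-4 = -14 → [8, 3, -2, -10, -14, 3]
k=5: ys[5] = (-14)-3 = -17 → [8, 3, -2, -10, -14, -17]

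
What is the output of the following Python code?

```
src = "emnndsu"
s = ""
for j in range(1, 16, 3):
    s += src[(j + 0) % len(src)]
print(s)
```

j=1: add src[1]='m' → 'm'
j=4: add src[4]='d' → 'md'
j=7: add src[0]='e' → 'mde'
j=10: add src[3]='n' → 'mden'
j=13: add src[6]='u' → 'mdenu'

mdenu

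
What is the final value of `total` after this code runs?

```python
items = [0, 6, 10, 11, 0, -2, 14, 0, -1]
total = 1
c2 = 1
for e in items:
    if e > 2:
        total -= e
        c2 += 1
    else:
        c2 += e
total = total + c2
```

e=0: not >2; c2=1
e=6: >2, total = 1-6 = -5; c2=2
e=10: >2, total = (-5)-10 = -15; c2=3
e=11: >2, total = (-15)-11 = -26; c2=4
e=0: not >2; c2=4
e=-2: not >2; c2=2
e=14: >2, total = (-26)-14 = -40; c2=3
e=0: not >2; c2=3
e=-1: not >2; c2=2
total+c2 = (-40)+2 = -38

-38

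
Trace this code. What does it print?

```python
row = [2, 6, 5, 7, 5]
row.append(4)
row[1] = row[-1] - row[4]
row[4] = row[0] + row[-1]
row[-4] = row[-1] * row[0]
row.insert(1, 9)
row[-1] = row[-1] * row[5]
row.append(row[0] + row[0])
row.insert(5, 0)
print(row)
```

append 4 → [2, 6, 5, 7, 5, 4]
row[1] = row[-1]-row[4] = 4-5 = -1 → [2, -1, 5, 7, 5, 4]
row[4] = row[0]+row[-1] = 2+4 = 6 → [2, -1, 5, 7, 6, 4]
row[-4] = row[-1]*row[0] = 4*2 = 8 → [2, -1, 8, 7, 6, 4]
insert 9 at 1 → [2, 9, -1, 8, 7, 6, 4]
row[-1] = row[-1]*row[5] = 4*6 = 24 → [2, 9, -1, 8, 7, 6, 24]
append row[0]+row[0] = 2+2 = 4 → [2, 9, -1, 8, 7, 6, 24, 4]
insert 0 at 5 → [2, 9, -1, 8, 7, 0, 6, 24, 4]

[2, 9, -1, 8, 7, 0, 6, 24, 4]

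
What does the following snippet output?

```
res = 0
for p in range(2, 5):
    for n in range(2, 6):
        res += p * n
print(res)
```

126

p=2,n=2: res = 0+4 = 4
p=2,n=3: res = 4+6 = 10
p=2,n=4: res = 10+8 = 18
p=2,n=5: res = 18+10 = 28
p=3,n=2: res = 28+6 = 34
p=3,n=3: res = 34+9 = 43
p=3,n=4: res = 43+12 = 55
p=3,n=5: res = 55+15 = 70
p=4,n=2: res = 70+8 = 78
p=4,n=3: res = 78+12 = 90
p=4,n=4: res = 90+16 = 106
p=4,n=5: res = 106+20 = 126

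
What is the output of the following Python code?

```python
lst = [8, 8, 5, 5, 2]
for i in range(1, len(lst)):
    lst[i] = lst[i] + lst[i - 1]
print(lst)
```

i=1: lst[1] = 8+8 = 16 → [8, 16, 5, 5, 2]
i=2: lst[2] = 5+16 = 21 → [8, 16, 21, 5, 2]
i=3: lst[3] = 5+21 = 26 → [8, 16, 21, 26, 2]
i=4: lst[4] = 2+26 = 28 → [8, 16, 21, 26, 28]

[8, 16, 21, 26, 28]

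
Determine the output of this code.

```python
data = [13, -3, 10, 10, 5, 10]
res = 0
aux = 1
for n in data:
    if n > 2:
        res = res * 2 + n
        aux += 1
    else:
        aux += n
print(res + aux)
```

351

n=13: >2, res = 0*2+13 = 13; aux=2
n=-3: not >2; aux=-1
n=10: >2, res = 13*2+10 = 36; aux=0
n=10: >2, res = 36*2+10 = 82; aux=1
n=5: >2, res = 82*2+5 = 169; aux=2
n=10: >2, res = 169*2+10 = 348; aux=3
res+aux = 348+3 = 351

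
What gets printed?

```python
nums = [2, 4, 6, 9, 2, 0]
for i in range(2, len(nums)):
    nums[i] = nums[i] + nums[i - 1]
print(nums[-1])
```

21

i=2: nums[2] = 6+4 = 10 → [2, 4, 10, 9, 2, 0]
i=3: nums[3] = 9+10 = 19 → [2, 4, 10, 19, 2, 0]
i=4: nums[4] = 2+19 = 21 → [2, 4, 10, 19, 21, 0]
i=5: nums[5] = 0+21 = 21 → [2, 4, 10, 19, 21, 21]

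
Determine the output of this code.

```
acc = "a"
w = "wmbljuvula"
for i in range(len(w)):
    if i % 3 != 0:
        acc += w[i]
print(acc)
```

i=0: skip
i=1: add 'm' → 'am'
i=2: add 'b' → 'amb'
i=3: skip
i=4: add 'j' → 'ambj'
i=5: add 'u' → 'ambju'
i=6: skip
i=7: add 'u' → 'ambjuu'
i=8: add 'l' → 'ambjuul'
i=9: skip

ambjuul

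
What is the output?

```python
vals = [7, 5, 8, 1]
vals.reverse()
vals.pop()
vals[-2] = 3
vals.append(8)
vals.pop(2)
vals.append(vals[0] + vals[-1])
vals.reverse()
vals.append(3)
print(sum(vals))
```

24

reverse → [1, 8, 5, 7]
pop() removes 7 → [1, 8, 5]
vals[-2] = 3 → [1, 3, 5]
append 8 → [1, 3, 5, 8]
pop(2) removes 5 → [1, 3, 8]
append vals[0]+vals[-1] = 1+8 = 9 → [1, 3, 8, 9]
reverse → [9, 8, 3, 1]
append 3 → [9, 8, 3, 1, 3]
sum = 24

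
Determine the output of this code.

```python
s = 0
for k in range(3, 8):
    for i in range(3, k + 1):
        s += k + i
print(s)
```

150

k=3,i=3: s = 0+6 = 6
k=4,i=3: s = 6+7 = 13
k=4,i=4: s = 13+8 = 21
k=5,i=3: s = 21+8 = 29
k=5,i=4: s = 29+9 = 38
k=5,i=5: s = 38+10 = 48
k=6,i=3: s = 48+9 = 57
k=6,i=4: s = 57+10 = 67
k=6,i=5: s = 67+11 = 78
k=6,i=6: s = 78+12 = 90
k=7,i=3: s = 90+10 = 100
k=7,i=4: s = 100+11 = 111
k=7,i=5: s = 111+12 = 123
k=7,i=6: s = 123+13 = 136
k=7,i=7: s = 136+14 = 150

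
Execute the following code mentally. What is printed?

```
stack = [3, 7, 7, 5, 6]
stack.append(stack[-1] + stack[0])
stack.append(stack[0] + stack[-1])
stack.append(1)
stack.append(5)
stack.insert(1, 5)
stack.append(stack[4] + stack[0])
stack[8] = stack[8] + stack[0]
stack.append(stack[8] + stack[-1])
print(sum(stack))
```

append stack[-1]+stack[0] = 6+3 = 9 → [3, 7, 7, 5, 6, 9]
append stack[0]+stack[-1] = 3+9 = 12 → [3, 7, 7, 5, 6, 9, 12]
append 1 → [3, 7, 7, 5, 6, 9, 12, 1]
append 5 → [3, 7, 7, 5, 6, 9, 12, 1, 5]
insert 5 at 1 → [3, 5, 7, 7, 5, 6, 9, 12, 1, 5]
append stack[4]+stack[0] = 5+3 = 8 → [3, 5, 7, 7, 5, 6, 9, 12, 1, 5, 8]
stack[8] = stack[8]+stack[0] = 1+3 = 4 → [3, 5, 7, 7, 5, 6, 9, 12, 4, 5, 8]
append stack[8]+stack[-1] = 4+8 = 12 → [3, 5, 7, 7, 5, 6, 9, 12, 4, 5, 8, 12]
sum = 83

83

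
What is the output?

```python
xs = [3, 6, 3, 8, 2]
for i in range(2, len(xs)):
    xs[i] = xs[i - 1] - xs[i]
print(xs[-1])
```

i=2: xs[2] = 6-3 = 3 → [3, 6, 3, 8, 2]
i=3: xs[3] = 3-8 = -5 → [3, 6, 3, -5, 2]
i=4: xs[4] = (-5)-2 = -7 → [3, 6, 3, -5, -7]

-7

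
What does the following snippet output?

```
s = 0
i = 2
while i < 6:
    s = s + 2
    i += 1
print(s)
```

8

i=2: s = 0+2 = 2
i=3: s = 2+2 = 4
i=4: s = 4+2 = 6
i=5: s = 6+2 = 8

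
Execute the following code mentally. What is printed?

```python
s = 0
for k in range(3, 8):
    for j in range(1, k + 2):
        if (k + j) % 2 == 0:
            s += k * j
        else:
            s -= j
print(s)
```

202

k=3,j=1: even sum, s = 0+3 = 3
k=3,j=2: odd sum, s = 3-2 = 1
k=3,j=3: even sum, s = 1+9 = 10
k=3,j=4: odd sum, s = 10-4 = 6
k=4,j=1: odd sum, s = 6-1 = 5
k=4,j=2: even sum, s = 5+8 = 13
k=4,j=3: odd sum, s = 13-3 = 10
k=4,j=4: even sum, s = 10+16 = 26
k=4,j=5: odd sum, s = 26-5 = 21
k=5,j=1: even sum, s = 21+5 = 26
k=5,j=2: odd sum, s = 26-2 = 24
k=5,j=3: even sum, s = 24+15 = 39
k=5,j=4: odd sum, s = 39-4 = 35
k=5,j=5: even sum, s = 35+25 = 60
k=5,j=6: odd sum, s = 60-6 = 54
k=6,j=1: odd sum, s = 54-1 = 53
k=6,j=2: even sum, s = 53+12 = 65
k=6,j=3: odd sum, s = 65-3 = 62
k=6,j=4: even sum, s = 62+24 = 86
k=6,j=5: odd sum, s = 86-5 = 81
k=6,j=6: even sum, s = 81+36 = 117
k=6,j=7: odd sum, s = 117-7 = 110
k=7,j=1: even sum, s = 110+7 = 117
k=7,j=2: odd sum, s = 117-2 = 115
k=7,j=3: even sum, s = 115+21 = 136
k=7,j=4: odd sum, s = 136-4 = 132
k=7,j=5: even sum, s = 132+35 = 167
k=7,j=6: odd sum, s = 167-6 = 161
k=7,j=7: even sum, s = 161+49 = 210
k=7,j=8: odd sum, s = 210-8 = 202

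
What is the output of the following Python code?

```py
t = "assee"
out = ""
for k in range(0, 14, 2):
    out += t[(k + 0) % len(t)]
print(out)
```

k=0: add t[0]='a' → 'a'
k=2: add t[2]='s' → 'as'
k=4: add t[4]='e' → 'ase'
k=6: add t[1]='s' → 'ases'
k=8: add t[3]='e' → 'asese'
k=10: add t[0]='a' → 'asesea'
k=12: add t[2]='s' → 'aseseas'

aseseas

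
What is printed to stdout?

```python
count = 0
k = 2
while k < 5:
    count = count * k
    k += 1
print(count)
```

k=2: count = 0*2 = 0
k=3: count = 0*3 = 0
k=4: count = 0*4 = 0

0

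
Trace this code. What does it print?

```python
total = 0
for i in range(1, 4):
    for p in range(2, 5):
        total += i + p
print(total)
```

i=1,p=2: total = 0+3 = 3
i=1,p=3: total = 3+4 = 7
i=1,p=4: total = 7+5 = 12
i=2,p=2: total = 12+4 = 16
i=2,p=3: total = 16+5 = 21
i=2,p=4: total = 21+6 = 27
i=3,p=2: total = 27+5 = 32
i=3,p=3: total = 32+6 = 38
i=3,p=4: total = 38+7 = 45

45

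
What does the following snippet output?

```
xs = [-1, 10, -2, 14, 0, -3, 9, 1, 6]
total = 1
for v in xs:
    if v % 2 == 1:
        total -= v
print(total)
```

-5

v=-1: odd, total = 1-(-1) = 2
v=10: not odd
v=-2: not odd
v=14: not odd
v=0: not odd
v=-3: odd, total = 2-(-3) = 5
v=9: odd, total = 5-9 = -4
v=1: odd, total = (-4)-1 = -5
v=6: not odd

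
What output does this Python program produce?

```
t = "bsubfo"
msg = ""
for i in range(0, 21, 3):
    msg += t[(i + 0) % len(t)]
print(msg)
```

i=0: add t[0]='b' → 'b'
i=3: add t[3]='b' → 'bb'
i=6: add t[0]='b' → 'bbb'
i=9: add t[3]='b' → 'bbbb'
i=12: add t[0]='b' → 'bbbbb'
i=15: add t[3]='b' → 'bbbbbb'
i=18: add t[0]='b' → 'bbbbbbb'

bbbbbbb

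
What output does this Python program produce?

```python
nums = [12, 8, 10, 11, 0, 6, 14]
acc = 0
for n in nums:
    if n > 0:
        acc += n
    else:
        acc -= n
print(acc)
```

n=12: >0, acc = 0+12 = 12
n=8: >0, acc = 12+8 = 20
n=10: >0, acc = 20+10 = 30
n=11: >0, acc = 30+11 = 41
n=0: not >0, acc = 41-0 = 41
n=6: >0, acc = 41+6 = 47
n=14: >0, acc = 47+14 = 61

61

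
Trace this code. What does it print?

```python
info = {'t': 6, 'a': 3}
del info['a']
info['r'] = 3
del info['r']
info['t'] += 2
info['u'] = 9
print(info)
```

{'t': 8, 'u': 9}

del 'a' → {'t': 6}
info['r'] = 3 → {'t': 6, 'r': 3}
del 'r' → {'t': 6}
info['t'] = 6+2 = 8 → {'t': 8}
info['u'] = 9 → {'t': 8, 'u': 9}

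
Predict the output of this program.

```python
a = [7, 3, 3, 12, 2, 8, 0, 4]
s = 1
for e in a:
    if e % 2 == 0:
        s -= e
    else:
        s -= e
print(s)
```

e=7: not even, s = 1-7 = -6
e=3: not even, s = (-6)-3 = -9
e=3: not even, s = (-9)-3 = -12
e=12: even, s = (-12)-12 = -24
e=2: even, s = (-24)-2 = -26
e=8: even, s = (-26)-8 = -34
e=0: even, s = (-34)-0 = -34
e=4: even, s = (-34)-4 = -38

-38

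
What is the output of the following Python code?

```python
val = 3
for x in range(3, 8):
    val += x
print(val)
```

x=3: val = 3+3 = 6
x=4: val = 6+4 = 10
x=5: val = 10+5 = 15
x=6: val = 15+6 = 21
x=7: val = 21+7 = 28

28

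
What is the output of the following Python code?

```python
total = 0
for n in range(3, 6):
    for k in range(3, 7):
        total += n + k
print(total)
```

102

n=3,k=3: total = 0+6 = 6
n=3,k=4: total = 6+7 = 13
n=3,k=5: total = 13+8 = 21
n=3,k=6: total = 21+9 = 30
n=4,k=3: total = 30+7 = 37
n=4,k=4: total = 37+8 = 45
n=4,k=5: total = 45+9 = 54
n=4,k=6: total = 54+10 = 64
n=5,k=3: total = 64+8 = 72
n=5,k=4: total = 72+9 = 81
n=5,k=5: total = 81+10 = 91
n=5,k=6: total = 91+11 = 102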